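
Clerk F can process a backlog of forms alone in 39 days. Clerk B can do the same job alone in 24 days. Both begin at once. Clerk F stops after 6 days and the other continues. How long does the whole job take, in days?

In the first 6 days the combined rate is 7/104, so 21/52 of the job is done, leaving 31/52.
After clerk F leaves the rate is 1/24 per day; the remaining 31/52 takes 186/13 days.
Total = 6 + 186/13 = 264/13 days.

264/13 days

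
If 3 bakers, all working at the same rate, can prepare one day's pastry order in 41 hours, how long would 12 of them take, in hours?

41/4 hours

Total work is 3·41 = 123 baker-hours.
With 12 bakers: 123/12 = 41/4 hours.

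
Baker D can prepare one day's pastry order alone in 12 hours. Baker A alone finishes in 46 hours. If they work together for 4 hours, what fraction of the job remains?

40/69

Combined rate: 1/12 + 1/46 = (23 + 6)/276 = 29/276 per hour.
In 4 hours they complete 4·29/276 = 29/69 of the job.
So 40/69 remains.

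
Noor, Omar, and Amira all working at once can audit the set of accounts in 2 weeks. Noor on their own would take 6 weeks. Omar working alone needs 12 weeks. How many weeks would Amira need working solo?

4 weeks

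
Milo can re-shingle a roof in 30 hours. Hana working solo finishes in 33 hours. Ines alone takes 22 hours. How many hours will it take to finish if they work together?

55/6 hours

Combined rate: 1/30 + 1/33 + 1/22 = (11 + 10 + 15)/330 = 36/330 = 6/55 per hour.
Time = 1 ÷ (6/55) = 55/6 hours.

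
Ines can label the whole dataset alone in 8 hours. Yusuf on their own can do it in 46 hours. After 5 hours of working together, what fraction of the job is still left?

49/184

Combined rate: 1/8 + 1/46 = (23 + 4)/184 = 27/184 per hour.
In 5 hours they complete 5·27/184 = 135/184 of the job.
So 49/184 remains.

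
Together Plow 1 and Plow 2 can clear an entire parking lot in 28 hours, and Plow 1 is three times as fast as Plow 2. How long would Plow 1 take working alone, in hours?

Let Plow 2's rate be r; then Plow 1's rate is 3r, so together (3 + 1)r = 4r = 1/28.
Thus r = 1/112 per hour.
Plow 2 alone: 112 hours; Plow 1 alone: 112/3 hours.

112/3 hours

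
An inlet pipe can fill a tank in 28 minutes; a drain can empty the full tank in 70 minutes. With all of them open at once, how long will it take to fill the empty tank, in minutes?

Net rate = 1/28 − 1/70 = (5 − 2)/140 = 3/140 per minute.
Filling time = 1 ÷ (3/140) = 140/3 minutes.

140/3 minutes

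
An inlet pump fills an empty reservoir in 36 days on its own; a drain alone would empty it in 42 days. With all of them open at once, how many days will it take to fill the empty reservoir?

252 days

Net rate = 1/36 − 1/42 = (7 − 6)/252 = 1/252 per day.
Filling time = 1 ÷ (1/252) = 252 days.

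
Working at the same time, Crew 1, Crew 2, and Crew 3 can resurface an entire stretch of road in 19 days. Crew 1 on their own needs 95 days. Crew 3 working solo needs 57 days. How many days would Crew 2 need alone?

285/7 days

Combined rate is 1/19 per day.
Known contribution: 1/95 + 1/57 = (3 + 5)/285 = 8/285 per day.
So Crew 2's rate is 1/19 − 8/285 = 7/285, meaning 285/7 days alone.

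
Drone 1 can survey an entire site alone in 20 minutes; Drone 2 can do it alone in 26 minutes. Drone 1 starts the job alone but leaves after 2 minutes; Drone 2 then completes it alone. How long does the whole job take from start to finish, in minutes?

127/5 minutes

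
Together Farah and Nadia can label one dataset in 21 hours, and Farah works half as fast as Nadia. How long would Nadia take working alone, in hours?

Let Nadia's rate be r; then Farah's rate is (1/2)r, so together (1/2 + 1)r = (3/2)r = 1/21.
Thus r = 2/63 per hour.
Nadia alone: 63/2 hours; Farah alone: 63 hours.

63/2 hours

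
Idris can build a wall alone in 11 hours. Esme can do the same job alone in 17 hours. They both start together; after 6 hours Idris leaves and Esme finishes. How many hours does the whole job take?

85/11 hours

In the first 6 hours the combined rate is 28/187, so 168/187 of the job is done, leaving 19/187.
After Idris leaves the rate is 1/17 per hour; the remaining 19/187 takes 19/11 hours.
Total = 6 + 19/11 = 85/11 hours.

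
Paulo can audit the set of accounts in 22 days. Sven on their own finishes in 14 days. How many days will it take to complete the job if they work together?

Combined rate: 1/22 + 1/14 = (7 + 11)/154 = 18/154 = 9/77 per day.
Time = 1 ÷ (9/77) = 77/9 days.

77/9 days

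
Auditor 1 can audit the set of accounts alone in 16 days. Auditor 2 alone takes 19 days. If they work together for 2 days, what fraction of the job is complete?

35/152

Combined rate: 1/16 + 1/19 = (19 + 16)/304 = 35/304 per day.
In 2 days they complete 2·35/304 = 35/152 of the job.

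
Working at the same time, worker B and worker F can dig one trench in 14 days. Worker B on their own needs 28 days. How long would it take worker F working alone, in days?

28 days

Combined rate is 1/14 per day.
Known contribution: 1/28 per day.
So worker F's rate is 1/14 − 1/28 = 1/28, meaning 28 days alone.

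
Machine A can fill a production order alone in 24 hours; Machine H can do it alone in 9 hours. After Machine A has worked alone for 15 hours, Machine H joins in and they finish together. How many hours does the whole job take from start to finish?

192/11 hours

In 15 hours Machine A does 15/24 = 5/8 of the job, leaving 3/8.
Machine A and Machine H together work at 11/72 per hour, so finishing takes 3/8 ÷ 11/72 = 27/11 hours.
Total time = 15 + 27/11 = 192/11 hours.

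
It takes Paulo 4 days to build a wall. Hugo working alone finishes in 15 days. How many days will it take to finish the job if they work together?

Combined rate: 1/4 + 1/15 = (15 + 4)/60 = 19/60 per day.
Time = 1 ÷ (19/60) = 60/19 days.

60/19 days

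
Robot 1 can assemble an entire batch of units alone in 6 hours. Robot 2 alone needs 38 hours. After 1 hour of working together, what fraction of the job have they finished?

11/57

Combined rate: 1/6 + 1/38 = (19 + 3)/114 = 22/114 = 11/57 per hour.
In 1 hour they complete 1·11/57 = 11/57 of the job.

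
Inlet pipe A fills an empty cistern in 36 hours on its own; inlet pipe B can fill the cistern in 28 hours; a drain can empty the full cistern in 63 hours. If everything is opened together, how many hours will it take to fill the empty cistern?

Net rate = 1/36 + 1/28 − 1/63 = (7 + 9 − 4)/252 = 12/252 = 1/21 per hour.
Filling time = 1 ÷ (1/21) = 21 hours.

21 hours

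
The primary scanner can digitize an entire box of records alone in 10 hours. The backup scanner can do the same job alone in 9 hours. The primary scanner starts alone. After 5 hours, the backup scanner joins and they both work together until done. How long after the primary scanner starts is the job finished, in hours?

In the first 5 hours the primary scanner alone does 5/10 = 1/2 of the job, leaving 1/2.
Once everyone is working, combined rate: 1/10 + 1/9 = (9 + 10)/90 = 19/90 per hour.
Remaining 1/2 at 19/90 per hour takes 45/19 hours.
Total from the start = 5 + 45/19 = 140/19 hours.

140/19 hours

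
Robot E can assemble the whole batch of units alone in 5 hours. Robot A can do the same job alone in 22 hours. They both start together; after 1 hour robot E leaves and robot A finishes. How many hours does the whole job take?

88/5 hours

In the first 1 hour the combined rate is 27/110, so 27/110 of the job is done, leaving 83/110.
After robot E leaves the rate is 1/22 per hour; the remaining 83/110 takes 83/5 hours.
Total = 1 + 83/5 = 88/5 hours.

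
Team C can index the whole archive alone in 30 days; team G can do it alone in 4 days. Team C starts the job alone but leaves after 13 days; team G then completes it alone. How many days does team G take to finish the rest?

In 13 days team C does 13/30 of the job, leaving 17/30.
Team G works at 1/4 per day, so finishing takes 17/30 ÷ 1/4 = 34/15 days.

34/15 days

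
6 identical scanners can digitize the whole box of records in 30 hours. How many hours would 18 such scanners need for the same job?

10 hours

Total work is 6·30 = 180 scanner-hours.
With 18 scanners: 180/18 = 10 hours.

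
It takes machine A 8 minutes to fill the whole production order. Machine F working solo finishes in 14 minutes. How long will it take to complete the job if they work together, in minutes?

With two workers the combined time is the product over the sum: 8·14/(8+14) = 112/22 = 56/11 minutes.

56/11 minutes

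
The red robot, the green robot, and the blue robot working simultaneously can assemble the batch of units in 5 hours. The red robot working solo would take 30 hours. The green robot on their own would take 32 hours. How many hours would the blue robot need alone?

96/13 hours

Combined rate is 1/5 per hour.
Known contribution: 1/30 + 1/32 = (16 + 15)/480 = 31/480 per hour.
So the blue robot's rate is 1/5 − 31/480 = 13/96, meaning 96/13 hours alone.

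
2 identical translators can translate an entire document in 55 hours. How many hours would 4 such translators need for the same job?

55/2 hours

Total work is 2·55 = 110 translator-hours.
With 4 translators: 110/4 = 55/2 hours.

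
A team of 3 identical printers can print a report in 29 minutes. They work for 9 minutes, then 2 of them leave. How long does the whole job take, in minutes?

69 minutes

One printer does 1/87 of the job per minute.
After 9 minutes with 3 printers, 9/29 is done (20/29 left).
With 1 printer the rate is 1/87, so the rest takes 20/29 ÷ 1/87 = 60 minutes.
Total = 9 + 60 = 69 minutes.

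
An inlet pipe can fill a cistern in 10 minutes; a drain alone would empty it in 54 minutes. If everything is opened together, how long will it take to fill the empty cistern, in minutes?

Net rate = 1/10 − 1/54 = (27 − 5)/270 = 22/270 = 11/135 per minute.
Filling time = 1 ÷ (11/135) = 135/11 minutes.

135/11 minutes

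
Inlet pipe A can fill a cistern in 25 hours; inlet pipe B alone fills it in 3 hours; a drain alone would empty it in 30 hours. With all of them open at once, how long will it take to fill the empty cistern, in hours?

Net rate = 1/25 + 1/3 − 1/30 = (6 + 50 − 5)/150 = 51/150 = 17/50 per hour.
Filling time = 1 ÷ (17/50) = 50/17 hours.

50/17 hours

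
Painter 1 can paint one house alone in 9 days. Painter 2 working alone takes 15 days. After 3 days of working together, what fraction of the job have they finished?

8/15

Combined rate: 1/9 + 1/15 = (5 + 3)/45 = 8/45 per day.
In 3 days they complete 3·8/45 = 8/15 of the job.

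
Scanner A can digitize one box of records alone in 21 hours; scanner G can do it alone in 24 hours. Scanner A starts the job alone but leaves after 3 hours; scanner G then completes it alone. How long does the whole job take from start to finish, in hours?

165/7 hours

In 3 hours scanner A does 3/21 = 1/7 of the job, leaving 6/7.
Scanner G works at 1/24 per hour, so finishing takes 6/7 ÷ 1/24 = 144/7 hours.
Total time = 3 + 144/7 = 165/7 hours.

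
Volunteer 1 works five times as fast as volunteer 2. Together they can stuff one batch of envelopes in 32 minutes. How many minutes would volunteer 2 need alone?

192 minutes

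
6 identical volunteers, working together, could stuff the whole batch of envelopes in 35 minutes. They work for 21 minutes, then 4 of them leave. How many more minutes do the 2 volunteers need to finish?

42 minutes

One volunteer does 1/210 of the job per minute.
After 21 minutes with 6 volunteers, 3/5 is done (2/5 left).
With 2 volunteers the rate is 2/210 = 1/105, so the rest takes 2/5 ÷ 1/105 = 42 minutes.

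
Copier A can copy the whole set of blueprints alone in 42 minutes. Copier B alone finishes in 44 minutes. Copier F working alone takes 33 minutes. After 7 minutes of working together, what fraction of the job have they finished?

71/132

Combined rate: 1/42 + 1/44 + 1/33 = (22 + 21 + 28)/924 = 71/924 per minute.
In 7 minutes they complete 7·71/924 = 71/132 of the job.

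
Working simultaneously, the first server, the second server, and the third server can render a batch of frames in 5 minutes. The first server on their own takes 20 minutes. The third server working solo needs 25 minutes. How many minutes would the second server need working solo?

Combined rate is 1/5 per minute.
Known contribution: 1/20 + 1/25 = (5 + 4)/100 = 9/100 per minute.
So the second server's rate is 1/5 − 9/100 = 11/100, meaning 100/11 minutes alone.

100/11 minutes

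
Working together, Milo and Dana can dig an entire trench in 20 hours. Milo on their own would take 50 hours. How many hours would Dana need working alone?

100/3 hours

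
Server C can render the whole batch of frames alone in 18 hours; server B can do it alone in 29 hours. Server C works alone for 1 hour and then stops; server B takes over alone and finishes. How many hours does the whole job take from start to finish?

511/18 hours

In 1 hour server C does 1/18 of the job, leaving 17/18.
Server B works at 1/29 per hour, so finishing takes 17/18 ÷ 1/29 = 493/18 hours.
Total time = 1 + 493/18 = 511/18 hours.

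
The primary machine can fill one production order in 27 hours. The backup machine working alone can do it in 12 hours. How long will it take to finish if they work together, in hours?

108/13 hours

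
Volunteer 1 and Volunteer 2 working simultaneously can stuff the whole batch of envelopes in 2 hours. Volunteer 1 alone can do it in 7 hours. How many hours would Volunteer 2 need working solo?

14/5 hours

Combined rate is 1/2 per hour.
Known contribution: 1/7 per hour.
So Volunteer 2's rate is 1/2 − 1/7 = 5/14, meaning 14/5 hours alone.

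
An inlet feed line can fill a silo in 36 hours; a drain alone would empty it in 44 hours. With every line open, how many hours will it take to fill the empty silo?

Net rate = 1/36 − 1/44 = (11 − 9)/396 = 2/396 = 1/198 per hour.
Filling time = 1 ÷ (1/198) = 198 hours.

198 hours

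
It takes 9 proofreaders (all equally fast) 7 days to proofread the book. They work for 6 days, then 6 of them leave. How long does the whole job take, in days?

One proofreader does 1/63 of the job per day.
After 6 days with 9 proofreaders, 6/7 is done (1/7 left).
With 3 proofreaders the rate is 3/63 = 1/21, so the rest takes 1/7 ÷ 1/21 = 3 days.
Total = 6 + 3 = 9 days.

9 days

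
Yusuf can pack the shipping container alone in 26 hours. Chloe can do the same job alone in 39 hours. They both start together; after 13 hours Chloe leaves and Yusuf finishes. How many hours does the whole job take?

In the first 13 hours the combined rate is 5/78, so 5/6 of the job is done, leaving 1/6.
After Chloe leaves the rate is 1/26 per hour; the remaining 1/6 takes 13/3 hours.
Total = 13 + 13/3 = 52/3 hours.

52/3 hours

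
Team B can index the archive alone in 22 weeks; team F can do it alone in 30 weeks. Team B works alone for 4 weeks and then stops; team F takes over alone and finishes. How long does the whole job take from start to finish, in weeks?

314/11 weeks

In 4 weeks team B does 4/22 = 2/11 of the job, leaving 9/11.
Team F works at 1/30 per week, so finishing takes 9/11 ÷ 1/30 = 270/11 weeks.
Total time = 4 + 270/11 = 314/11 weeks.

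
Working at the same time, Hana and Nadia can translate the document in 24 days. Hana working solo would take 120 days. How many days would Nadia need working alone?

30 days

Combined rate is 1/24 per day.
Known contribution: 1/120 per day.
So Nadia's rate is 1/24 − 1/120 = 1/30, meaning 30 days alone.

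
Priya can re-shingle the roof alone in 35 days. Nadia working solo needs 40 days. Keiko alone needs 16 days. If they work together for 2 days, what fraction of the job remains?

43/56

Combined rate: 1/35 + 1/40 + 1/16 = (16 + 14 + 35)/560 = 65/560 = 13/112 per day.
In 2 days they complete 2·13/112 = 13/56 of the job.
So 43/56 remains.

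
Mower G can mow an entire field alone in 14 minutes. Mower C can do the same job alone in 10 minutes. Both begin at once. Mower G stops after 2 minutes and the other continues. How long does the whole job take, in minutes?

60/7 minutes

In the first 2 minutes the combined rate is 6/35, so 12/35 of the job is done, leaving 23/35.
After mower G leaves the rate is 1/10 per minute; the remaining 23/35 takes 46/7 minutes.
Total = 2 + 46/7 = 60/7 minutes.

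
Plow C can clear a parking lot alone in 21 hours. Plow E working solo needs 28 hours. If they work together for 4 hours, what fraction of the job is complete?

Combined rate: 1/21 + 1/28 = (4 + 3)/84 = 7/84 = 1/12 per hour.
In 4 hours they complete 4·1/12 = 1/3 of the job.

1/3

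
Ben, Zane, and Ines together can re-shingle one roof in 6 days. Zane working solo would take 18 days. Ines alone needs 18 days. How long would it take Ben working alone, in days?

Combined rate is 1/6 per day.
Known contribution: 1/18 + 1/18 = (1 + 1)/18 = 2/18 = 1/9 per day.
So Ben's rate is 1/6 − 1/9 = 1/18, meaning 18 days alone.

18 days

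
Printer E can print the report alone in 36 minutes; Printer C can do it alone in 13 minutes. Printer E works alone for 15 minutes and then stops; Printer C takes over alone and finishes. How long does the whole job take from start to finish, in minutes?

271/12 minutes

In 15 minutes Printer E does 15/36 = 5/12 of the job, leaving 7/12.
Printer C works at 1/13 per minute, so finishing takes 7/12 ÷ 1/13 = 91/12 minutes.
Total time = 15 + 91/12 = 271/12 minutes.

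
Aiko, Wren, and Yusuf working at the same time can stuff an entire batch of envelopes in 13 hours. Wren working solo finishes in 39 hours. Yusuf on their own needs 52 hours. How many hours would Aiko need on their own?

156/5 hours

Combined rate is 1/13 per hour.
Known contribution: 1/39 + 1/52 = (4 + 3)/156 = 7/156 per hour.
So Aiko's rate is 1/13 − 7/156 = 5/156, meaning 156/5 hours alone.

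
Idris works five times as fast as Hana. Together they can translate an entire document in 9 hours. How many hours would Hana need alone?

Let Hana's rate be r; then Idris's rate is 5r, so together (5 + 1)r = 6r = 1/9.
Thus r = 1/54 per hour.
Hana alone: 54 hours; Idris alone: 54/5 hours.

54 hours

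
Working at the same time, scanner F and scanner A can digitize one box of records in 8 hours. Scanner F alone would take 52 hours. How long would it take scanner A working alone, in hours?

104/11 hours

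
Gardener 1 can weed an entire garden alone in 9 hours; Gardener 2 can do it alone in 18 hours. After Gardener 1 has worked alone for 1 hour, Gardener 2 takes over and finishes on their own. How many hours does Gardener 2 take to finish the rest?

In 1 hour Gardener 1 does 1/9 of the job, leaving 8/9.
Gardener 2 works at 1/18 per hour, so finishing takes 8/9 ÷ 1/18 = 16 hours.

16 hours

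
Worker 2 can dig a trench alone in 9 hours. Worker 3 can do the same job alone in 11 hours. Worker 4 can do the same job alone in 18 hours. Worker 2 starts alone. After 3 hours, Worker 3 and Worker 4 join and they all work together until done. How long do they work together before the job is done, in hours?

44/17 hours

In the first 3 hours Worker 2 alone does 3/9 = 1/3 of the job, leaving 2/3.
Once everyone is working, combined rate: 1/9 + 1/11 + 1/18 = (22 + 18 + 11)/198 = 51/198 = 17/66 per hour.
Remaining 2/3 at 17/66 per hour takes 44/17 hours.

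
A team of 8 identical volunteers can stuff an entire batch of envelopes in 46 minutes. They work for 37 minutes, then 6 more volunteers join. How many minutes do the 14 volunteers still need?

One volunteer does 1/368 of the job per minute.
After 37 minutes with 8 volunteers, 37/46 is done (9/46 left).
With 14 volunteers the rate is 14/368 = 7/184, so the rest takes 9/46 ÷ 7/184 = 36/7 minutes.

36/7 minutes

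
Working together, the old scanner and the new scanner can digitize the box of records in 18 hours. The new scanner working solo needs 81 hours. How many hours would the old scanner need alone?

Combined rate is 1/18 per hour.
Known contribution: 1/81 per hour.
So the old scanner's rate is 1/18 − 1/81 = 7/162, meaning 162/7 hours alone.

162/7 hours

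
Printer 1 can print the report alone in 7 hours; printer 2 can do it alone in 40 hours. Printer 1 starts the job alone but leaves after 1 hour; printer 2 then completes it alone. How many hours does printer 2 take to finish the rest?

240/7 hours

In 1 hour printer 1 does 1/7 of the job, leaving 6/7.
Printer 2 works at 1/40 per hour, so finishing takes 6/7 ÷ 1/40 = 240/7 hours.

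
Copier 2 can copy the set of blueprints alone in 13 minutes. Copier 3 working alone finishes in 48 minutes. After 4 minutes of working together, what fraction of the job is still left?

Combined rate: 1/13 + 1/48 = (48 + 13)/624 = 61/624 per minute.
In 4 minutes they complete 4·61/624 = 61/156 of the job.
So 95/156 remains.

95/156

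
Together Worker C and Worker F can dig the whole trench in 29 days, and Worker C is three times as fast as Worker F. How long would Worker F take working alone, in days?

Let Worker F's rate be r; then Worker C's rate is 3r, so together (3 + 1)r = 4r = 1/29.
Thus r = 1/116 per day.
Worker F alone: 116 days; Worker C alone: 116/3 days.

116 days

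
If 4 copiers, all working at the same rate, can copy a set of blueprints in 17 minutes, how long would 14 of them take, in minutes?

34/7 minutes

Total work is 4·17 = 68 copier-minutes.
With 14 copiers: 68/14 = 34/7 minutes.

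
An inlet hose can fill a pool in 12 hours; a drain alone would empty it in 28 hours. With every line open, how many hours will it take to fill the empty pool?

21 hours

Net rate = 1/12 − 1/28 = (7 − 3)/84 = 4/84 = 1/21 per hour.
Filling time = 1 ÷ (1/21) = 21 hours.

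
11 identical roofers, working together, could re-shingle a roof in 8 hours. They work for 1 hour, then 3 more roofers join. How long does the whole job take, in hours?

13/2 hours

One roofer does 1/88 of the job per hour.
After 1 hour with 11 roofers, 1/8 is done (7/8 left).
With 14 roofers the rate is 14/88 = 7/44, so the rest takes 7/8 ÷ 7/44 = 11/2 hours.
Total = 1 + 11/2 = 13/2 hours.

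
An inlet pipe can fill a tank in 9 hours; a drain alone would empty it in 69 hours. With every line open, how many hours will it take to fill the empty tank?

207/20 hours

Net rate = 1/9 − 1/69 = (23 − 3)/207 = 20/207 per hour.
Filling time = 1 ÷ (20/207) = 207/20 hours.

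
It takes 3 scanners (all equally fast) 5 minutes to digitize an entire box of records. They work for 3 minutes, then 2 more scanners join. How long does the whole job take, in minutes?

21/5 minutes

One scanner does 1/15 of the job per minute.
After 3 minutes with 3 scanners, 3/5 is done (2/5 left).
With 5 scanners the rate is 5/15 = 1/3, so the rest takes 2/5 ÷ 1/3 = 6/5 minutes.
Total = 3 + 6/5 = 21/5 minutes.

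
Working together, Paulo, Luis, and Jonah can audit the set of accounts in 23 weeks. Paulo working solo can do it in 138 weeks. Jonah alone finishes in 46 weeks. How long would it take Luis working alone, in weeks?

Combined rate is 1/23 per week.
Known contribution: 1/138 + 1/46 = (1 + 3)/138 = 4/138 = 2/69 per week.
So Luis's rate is 1/23 − 2/69 = 1/69, meaning 69 weeks alone.

69 weeks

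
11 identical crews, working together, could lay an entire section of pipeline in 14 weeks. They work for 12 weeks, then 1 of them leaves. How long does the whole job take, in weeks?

71/5 weeks

One crew does 1/154 of the job per week.
After 12 weeks with 11 crews, 6/7 is done (1/7 left).
With 10 crews the rate is 10/154 = 5/77, so the rest takes 1/7 ÷ 5/77 = 11/5 weeks.
Total = 12 + 11/5 = 71/5 weeks.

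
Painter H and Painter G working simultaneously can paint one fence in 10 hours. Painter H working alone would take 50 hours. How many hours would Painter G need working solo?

Combined rate is 1/10 per hour.
Known contribution: 1/50 per hour.
So Painter G's rate is 1/10 − 1/50 = 2/25, meaning 25/2 hours alone.

25/2 hours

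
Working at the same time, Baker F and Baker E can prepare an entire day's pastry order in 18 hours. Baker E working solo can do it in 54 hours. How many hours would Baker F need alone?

Combined rate is 1/18 per hour.
Known contribution: 1/54 per hour.
So Baker F's rate is 1/18 − 1/54 = 1/27, meaning 27 hours alone.

27 hours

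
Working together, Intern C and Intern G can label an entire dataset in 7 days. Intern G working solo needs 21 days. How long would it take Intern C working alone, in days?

21/2 days

Combined rate is 1/7 per day.
Known contribution: 1/21 per day.
So Intern C's rate is 1/7 − 1/21 = 2/21, meaning 21/2 days alone.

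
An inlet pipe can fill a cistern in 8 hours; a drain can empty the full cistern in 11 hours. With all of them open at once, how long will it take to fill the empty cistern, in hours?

88/3 hours

Net rate = 1/8 − 1/11 = (11 − 8)/88 = 3/88 per hour.
Filling time = 1 ÷ (3/88) = 88/3 hours.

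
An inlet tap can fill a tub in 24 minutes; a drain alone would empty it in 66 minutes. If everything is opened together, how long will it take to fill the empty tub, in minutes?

264/7 minutes

Net rate = 1/24 − 1/66 = (11 − 4)/264 = 7/264 per minute.
Filling time = 1 ÷ (7/264) = 264/7 minutes.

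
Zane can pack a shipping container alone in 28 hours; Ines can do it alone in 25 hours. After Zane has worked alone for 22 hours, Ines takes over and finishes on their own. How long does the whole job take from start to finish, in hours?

In 22 hours Zane does 22/28 = 11/14 of the job, leaving 3/14.
Ines works at 1/25 per hour, so finishing takes 3/14 ÷ 1/25 = 75/14 hours.
Total time = 22 + 75/14 = 383/14 hours.

383/14 hours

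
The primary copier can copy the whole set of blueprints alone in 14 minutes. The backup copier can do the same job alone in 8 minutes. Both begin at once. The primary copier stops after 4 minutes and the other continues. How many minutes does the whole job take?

In the first 4 minutes the combined rate is 11/56, so 11/14 of the job is done, leaving 3/14.
After the primary copier leaves the rate is 1/8 per minute; the remaining 3/14 takes 12/7 minutes.
Total = 4 + 12/7 = 40/7 minutes.

40/7 minutes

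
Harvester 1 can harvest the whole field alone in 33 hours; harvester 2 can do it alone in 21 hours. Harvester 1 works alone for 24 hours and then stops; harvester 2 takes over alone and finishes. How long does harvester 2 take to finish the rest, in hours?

63/11 hours

In 24 hours harvester 1 does 24/33 = 8/11 of the job, leaving 3/11.
Harvester 2 works at 1/21 per hour, so finishing takes 3/11 ÷ 1/21 = 63/11 hours.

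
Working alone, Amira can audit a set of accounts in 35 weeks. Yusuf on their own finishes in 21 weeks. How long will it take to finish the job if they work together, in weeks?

105/8 weeks

With two workers the combined time is the product over the sum: 35·21/(35+21) = 735/56 = 105/8 weeks.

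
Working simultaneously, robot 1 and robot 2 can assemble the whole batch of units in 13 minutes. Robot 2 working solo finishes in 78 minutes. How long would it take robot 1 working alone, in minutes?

Combined rate is 1/13 per minute.
Known contribution: 1/78 per minute.
So robot 1's rate is 1/13 − 1/78 = 5/78, meaning 78/5 minutes alone.

78/5 minutes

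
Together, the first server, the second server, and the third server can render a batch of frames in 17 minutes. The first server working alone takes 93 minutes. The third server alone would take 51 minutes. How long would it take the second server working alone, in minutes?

Combined rate is 1/17 per minute.
Known contribution: 1/93 + 1/51 = (17 + 31)/1581 = 48/1581 = 16/527 per minute.
So the second server's rate is 1/17 − 16/527 = 15/527, meaning 527/15 minutes alone.

527/15 minutes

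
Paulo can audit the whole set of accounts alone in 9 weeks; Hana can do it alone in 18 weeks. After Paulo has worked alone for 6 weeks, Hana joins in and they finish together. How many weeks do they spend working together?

2 weeks

In 6 weeks Paulo does 6/9 = 2/3 of the job, leaving 1/3.
Paulo and Hana together work at 1/6 per week, so finishing takes 1/3 ÷ 1/6 = 2 weeks.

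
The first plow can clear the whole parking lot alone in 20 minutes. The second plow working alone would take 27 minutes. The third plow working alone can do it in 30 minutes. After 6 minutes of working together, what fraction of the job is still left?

Combined rate: 1/20 + 1/27 + 1/30 = (27 + 20 + 18)/540 = 65/540 = 13/108 per minute.
In 6 minutes they complete 6·13/108 = 13/18 of the job.
So 5/18 remains.

5/18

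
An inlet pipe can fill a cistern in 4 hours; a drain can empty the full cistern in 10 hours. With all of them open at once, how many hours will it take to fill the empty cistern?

Net rate = 1/4 − 1/10 = (5 − 2)/20 = 3/20 per hour.
Filling time = 1 ÷ (3/20) = 20/3 hours.

20/3 hours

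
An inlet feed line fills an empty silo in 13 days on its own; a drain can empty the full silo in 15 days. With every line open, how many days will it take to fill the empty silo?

195/2 days

Net rate = 1/13 − 1/15 = (15 − 13)/195 = 2/195 per day.
Filling time = 1 ÷ (2/195) = 195/2 days.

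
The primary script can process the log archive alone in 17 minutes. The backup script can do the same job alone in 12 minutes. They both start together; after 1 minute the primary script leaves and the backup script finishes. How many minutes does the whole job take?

192/17 minutes

In the first 1 minute the combined rate is 29/204, so 29/204 of the job is done, leaving 175/204.
After the primary script leaves the rate is 1/12 per minute; the remaining 175/204 takes 175/17 minutes.
Total = 1 + 175/17 = 192/17 minutes.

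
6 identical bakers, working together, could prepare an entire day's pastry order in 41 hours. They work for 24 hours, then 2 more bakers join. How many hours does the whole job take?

147/4 hours

One baker does 1/246 of the job per hour.
After 24 hours with 6 bakers, 24/41 is done (17/41 left).
With 8 bakers the rate is 8/246 = 4/123, so the rest takes 17/41 ÷ 4/123 = 51/4 hours.
Total = 24 + 51/4 = 147/4 hours.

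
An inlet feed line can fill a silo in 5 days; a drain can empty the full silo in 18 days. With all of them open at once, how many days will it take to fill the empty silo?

Net rate = 1/5 − 1/18 = (18 − 5)/90 = 13/90 per day.
Filling time = 1 ÷ (13/90) = 90/13 days.

90/13 days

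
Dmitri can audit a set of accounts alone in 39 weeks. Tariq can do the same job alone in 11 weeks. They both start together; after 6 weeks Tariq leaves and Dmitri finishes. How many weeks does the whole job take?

195/11 weeks

In the first 6 weeks the combined rate is 50/429, so 100/143 of the job is done, leaving 43/143.
After Tariq leaves the rate is 1/39 per week; the remaining 43/143 takes 129/11 weeks.
Total = 6 + 129/11 = 195/11 weeks.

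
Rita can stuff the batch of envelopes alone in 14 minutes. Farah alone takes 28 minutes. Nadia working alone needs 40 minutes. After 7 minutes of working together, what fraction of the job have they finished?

37/40

Combined rate: 1/14 + 1/28 + 1/40 = (20 + 10 + 7)/280 = 37/280 per minute.
In 7 minutes they complete 7·37/280 = 37/40 of the job.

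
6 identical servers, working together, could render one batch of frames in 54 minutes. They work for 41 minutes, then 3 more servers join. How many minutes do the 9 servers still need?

26/3 minutes

One server does 1/324 of the job per minute.
After 41 minutes with 6 servers, 41/54 is done (13/54 left).
With 9 servers the rate is 9/324 = 1/36, so the rest takes 13/54 ÷ 1/36 = 26/3 minutes.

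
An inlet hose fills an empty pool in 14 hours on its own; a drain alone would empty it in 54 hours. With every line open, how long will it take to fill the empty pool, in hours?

Net rate = 1/14 − 1/54 = (27 − 7)/378 = 20/378 = 10/189 per hour.
Filling time = 1 ÷ (10/189) = 189/10 hours.

189/10 hours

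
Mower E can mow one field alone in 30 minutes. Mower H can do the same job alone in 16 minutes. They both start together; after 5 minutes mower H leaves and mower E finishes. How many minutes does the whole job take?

165/8 minutes

In the first 5 minutes the combined rate is 23/240, so 23/48 of the job is done, leaving 25/48.
After mower H leaves the rate is 1/30 per minute; the remaining 25/48 takes 125/8 minutes.
Total = 5 + 125/8 = 165/8 minutes.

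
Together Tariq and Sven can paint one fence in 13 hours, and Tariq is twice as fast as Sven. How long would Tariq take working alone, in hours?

Let Sven's rate be r; then Tariq's rate is 2r, so together (2 + 1)r = 3r = 1/13.
Thus r = 1/39 per hour.
Sven alone: 39 hours; Tariq alone: 39/2 hours.

39/2 hours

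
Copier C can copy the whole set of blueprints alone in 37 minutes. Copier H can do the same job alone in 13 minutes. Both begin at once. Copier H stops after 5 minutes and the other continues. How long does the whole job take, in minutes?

296/13 minutes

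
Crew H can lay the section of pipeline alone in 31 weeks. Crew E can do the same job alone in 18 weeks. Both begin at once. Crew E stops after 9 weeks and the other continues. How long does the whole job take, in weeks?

In the first 9 weeks the combined rate is 49/558, so 49/62 of the job is done, leaving 13/62.
After crew E leaves the rate is 1/31 per week; the remaining 13/62 takes 13/2 weeks.
Total = 9 + 13/2 = 31/2 weeks.

31/2 weeks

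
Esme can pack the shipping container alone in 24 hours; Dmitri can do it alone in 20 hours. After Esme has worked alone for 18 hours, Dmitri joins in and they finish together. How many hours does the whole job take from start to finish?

In 18 hours Esme does 18/24 = 3/4 of the job, leaving 1/4.
Esme and Dmitri together work at 11/120 per hour, so finishing takes 1/4 ÷ 11/120 = 30/11 hours.
Total time = 18 + 30/11 = 228/11 hours.

228/11 hours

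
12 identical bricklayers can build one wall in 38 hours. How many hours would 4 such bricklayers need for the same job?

Total work is 12·38 = 456 bricklayer-hours.
With 4 bricklayers: 456/4 = 114 hours.

114 hours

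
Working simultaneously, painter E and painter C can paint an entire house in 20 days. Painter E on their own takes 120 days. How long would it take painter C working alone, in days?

Combined rate is 1/20 per day.
Known contribution: 1/120 per day.
So painter C's rate is 1/20 − 1/120 = 1/24, meaning 24 days alone.

24 days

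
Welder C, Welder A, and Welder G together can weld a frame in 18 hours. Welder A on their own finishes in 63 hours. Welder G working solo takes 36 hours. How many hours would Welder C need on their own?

84 hours

Combined rate is 1/18 per hour.
Known contribution: 1/63 + 1/36 = (4 + 7)/252 = 11/252 per hour.
So Welder C's rate is 1/18 − 11/252 = 1/84, meaning 84 hours alone.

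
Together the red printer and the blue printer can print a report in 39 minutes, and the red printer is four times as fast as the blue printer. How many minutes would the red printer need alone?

Let the blue printer's rate be r; then the red printer's rate is 4r, so together (4 + 1)r = 5r = 1/39.
Thus r = 1/195 per minute.
The blue printer alone: 195 minutes; the red printer alone: 195/4 minutes.

195/4 minutes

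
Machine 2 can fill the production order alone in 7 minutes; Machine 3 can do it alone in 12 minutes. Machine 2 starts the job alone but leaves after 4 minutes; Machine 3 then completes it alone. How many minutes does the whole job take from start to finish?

In 4 minutes Machine 2 does 4/7 of the job, leaving 3/7.
Machine 3 works at 1/12 per minute, so finishing takes 3/7 ÷ 1/12 = 36/7 minutes.
Total time = 4 + 36/7 = 64/7 minutes.

64/7 minutes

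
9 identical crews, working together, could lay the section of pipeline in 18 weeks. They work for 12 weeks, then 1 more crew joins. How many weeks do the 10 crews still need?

27/5 weeks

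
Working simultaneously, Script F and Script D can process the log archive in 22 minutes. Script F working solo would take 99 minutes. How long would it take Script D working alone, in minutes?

198/7 minutes

Combined rate is 1/22 per minute.
Known contribution: 1/99 per minute.
So Script D's rate is 1/22 − 1/99 = 7/198, meaning 198/7 minutes alone.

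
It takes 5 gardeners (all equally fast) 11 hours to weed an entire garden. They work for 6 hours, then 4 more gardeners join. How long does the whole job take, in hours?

One gardener does 1/55 of the job per hour.
After 6 hours with 5 gardeners, 6/11 is done (5/11 left).
With 9 gardeners the rate is 9/55, so the rest takes 5/11 ÷ 9/55 = 25/9 hours.
Total = 6 + 25/9 = 79/9 hours.

79/9 hours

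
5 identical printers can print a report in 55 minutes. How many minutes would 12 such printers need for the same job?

Total work is 5·55 = 275 printer-minutes.
With 12 printers: 275/12 minutes.

275/12 minutes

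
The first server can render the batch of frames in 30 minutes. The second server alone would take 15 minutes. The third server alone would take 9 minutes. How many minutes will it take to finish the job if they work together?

90/19 minutes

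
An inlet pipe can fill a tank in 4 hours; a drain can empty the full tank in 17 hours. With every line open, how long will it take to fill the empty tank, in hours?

Net rate = 1/4 − 1/17 = (17 − 4)/68 = 13/68 per hour.
Filling time = 1 ÷ (13/68) = 68/13 hours.

68/13 hours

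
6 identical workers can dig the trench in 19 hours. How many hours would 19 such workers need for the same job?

Total work is 6·19 = 114 worker-hours.
With 19 workers: 114/19 = 6 hours.

6 hours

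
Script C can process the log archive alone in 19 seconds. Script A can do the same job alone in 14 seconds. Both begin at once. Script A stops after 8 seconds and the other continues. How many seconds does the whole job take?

57/7 seconds

In the first 8 seconds the combined rate is 33/266, so 132/133 of the job is done, leaving 1/133.
After script A leaves the rate is 1/19 per second; the remaining 1/133 takes 1/7 seconds.
Total = 8 + 1/7 = 57/7 seconds.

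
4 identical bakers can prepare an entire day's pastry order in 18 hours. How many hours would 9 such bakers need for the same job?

8 hours

Total work is 4·18 = 72 baker-hours.
With 9 bakers: 72/9 = 8 hours.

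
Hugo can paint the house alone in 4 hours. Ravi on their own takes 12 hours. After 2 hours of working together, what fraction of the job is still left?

1/3

Combined rate: 1/4 + 1/12 = (3 + 1)/12 = 4/12 = 1/3 per hour.
In 2 hours they complete 2·1/3 = 2/3 of the job.
So 1/3 remains.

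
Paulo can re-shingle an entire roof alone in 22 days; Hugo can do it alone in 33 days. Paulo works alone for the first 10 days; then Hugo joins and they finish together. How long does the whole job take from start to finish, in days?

86/5 days

In 10 days Paulo does 10/22 = 5/11 of the job, leaving 6/11.
Paulo and Hugo together work at 5/66 per day, so finishing takes 6/11 ÷ 5/66 = 36/5 days.
Total time = 10 + 36/5 = 86/5 days.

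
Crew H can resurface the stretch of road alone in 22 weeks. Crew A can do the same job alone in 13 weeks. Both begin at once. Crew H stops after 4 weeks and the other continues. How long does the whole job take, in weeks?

In the first 4 weeks the combined rate is 35/286, so 70/143 of the job is done, leaving 73/143.
After Crew H leaves the rate is 1/13 per week; the remaining 73/143 takes 73/11 weeks.
Total = 4 + 73/11 = 117/11 weeks.

117/11 weeks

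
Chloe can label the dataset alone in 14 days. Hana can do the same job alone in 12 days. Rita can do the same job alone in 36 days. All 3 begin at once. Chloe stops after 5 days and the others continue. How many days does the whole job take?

81/14 days

In the first 5 days the combined rate is 23/126, so 115/126 of the job is done, leaving 11/126.
After Chloe leaves the rate is 1/9 per day; the remaining 11/126 takes 11/14 days.
Total = 5 + 11/14 = 81/14 days.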